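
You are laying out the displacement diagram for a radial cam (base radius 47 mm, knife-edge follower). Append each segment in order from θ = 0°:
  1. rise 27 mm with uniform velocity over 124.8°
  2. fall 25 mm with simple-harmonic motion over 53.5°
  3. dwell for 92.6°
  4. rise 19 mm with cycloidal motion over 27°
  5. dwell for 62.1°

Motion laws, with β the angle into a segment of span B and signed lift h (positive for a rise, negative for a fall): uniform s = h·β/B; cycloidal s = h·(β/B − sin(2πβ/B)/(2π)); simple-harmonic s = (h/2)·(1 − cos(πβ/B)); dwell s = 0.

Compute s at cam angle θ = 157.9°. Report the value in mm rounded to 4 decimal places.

seg 1 [0°–124.8°] uniform, h=27: full span → s += 27 → s = 27.0000
seg 2 [124.8°–178.3°] simple-harmonic, h=-25: θ=157.9° here. β=33.1, B=53.5. -25/2·(1 − cos(π·0.6187)) = -17.0537 → s = 9.9463

9.9463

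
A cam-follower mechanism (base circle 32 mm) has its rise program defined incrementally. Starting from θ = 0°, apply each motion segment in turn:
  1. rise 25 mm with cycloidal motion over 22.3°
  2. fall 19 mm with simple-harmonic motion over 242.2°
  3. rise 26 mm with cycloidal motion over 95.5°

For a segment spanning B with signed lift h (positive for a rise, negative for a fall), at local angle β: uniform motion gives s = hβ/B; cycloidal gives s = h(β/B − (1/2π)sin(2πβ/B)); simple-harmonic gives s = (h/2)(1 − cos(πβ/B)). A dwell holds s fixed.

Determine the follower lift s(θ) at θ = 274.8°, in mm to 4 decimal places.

seg 1 [0°–22.3°] cycloidal, h=25: full span → s += 25 → s = 25.0000
seg 2 [22.3°–264.5°] simple-harmonic, h=-19: full span → s += -19 → s = 6.0000
seg 3 [264.5°–360°] cycloidal, h=26: θ=274.8° here. β=10.3, B=95.5. 26·(0.1079 − sin(2π·0.1079)/(2π)) = 0.2098 → s = 6.2098

6.2098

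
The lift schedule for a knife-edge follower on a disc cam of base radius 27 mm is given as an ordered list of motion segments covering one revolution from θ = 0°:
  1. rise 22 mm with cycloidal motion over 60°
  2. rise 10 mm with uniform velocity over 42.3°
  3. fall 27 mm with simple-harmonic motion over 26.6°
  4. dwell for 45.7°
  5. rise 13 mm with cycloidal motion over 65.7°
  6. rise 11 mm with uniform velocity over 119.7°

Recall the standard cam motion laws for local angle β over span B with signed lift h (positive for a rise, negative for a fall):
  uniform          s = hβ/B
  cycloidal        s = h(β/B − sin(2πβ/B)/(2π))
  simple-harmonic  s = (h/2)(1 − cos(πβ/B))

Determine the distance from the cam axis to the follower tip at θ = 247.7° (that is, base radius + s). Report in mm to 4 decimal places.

seg 1 [0°–60°] cycloidal, h=22: full span → s += 22 → s = 22.0000
seg 2 [60°–102.3°] uniform, h=10: full span → s += 10 → s = 32.0000
seg 3 [102.3°–128.9°] simple-harmonic, h=-27: full span → s += -27 → s = 5.0000
seg 4 [128.9°–174.6°] dwell: s stays 5.0000
seg 5 [174.6°–240.3°] cycloidal, h=13: full span → s += 13 → s = 18.0000
seg 6 [240.3°–360°] uniform, h=11: θ=247.7° here. β=7.4, B=119.7. 11·7.4/119.7 = 0.6800 → s = 18.6800
radial distance = base radius + s = 27 + 18.6800 = 45.6800

45.6800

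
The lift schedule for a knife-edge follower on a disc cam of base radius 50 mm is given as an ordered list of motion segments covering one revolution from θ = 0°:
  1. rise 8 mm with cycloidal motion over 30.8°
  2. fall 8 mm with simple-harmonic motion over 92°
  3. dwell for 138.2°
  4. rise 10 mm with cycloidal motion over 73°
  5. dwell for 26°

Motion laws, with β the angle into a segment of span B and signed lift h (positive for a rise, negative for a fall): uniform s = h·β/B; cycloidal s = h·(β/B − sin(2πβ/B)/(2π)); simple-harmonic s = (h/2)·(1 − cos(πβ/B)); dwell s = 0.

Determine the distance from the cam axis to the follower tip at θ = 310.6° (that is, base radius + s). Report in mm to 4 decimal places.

seg 1 [0°–30.8°] cycloidal, h=8: full span → s += 8 → s = 8.0000
seg 2 [30.8°–122.8°] simple-harmonic, h=-8: full span → s += -8 → s = 0.0000
seg 3 [122.8°–261°] dwell: s stays 0.0000
seg 4 [261°–334°] cycloidal, h=10: θ=310.6° here. β=49.6, B=73. 10·(0.6795 − sin(2π·0.6795)/(2π)) = 8.2323 → s = 8.2323
radial distance = base radius + s = 50 + 8.2323 = 58.2323

58.2323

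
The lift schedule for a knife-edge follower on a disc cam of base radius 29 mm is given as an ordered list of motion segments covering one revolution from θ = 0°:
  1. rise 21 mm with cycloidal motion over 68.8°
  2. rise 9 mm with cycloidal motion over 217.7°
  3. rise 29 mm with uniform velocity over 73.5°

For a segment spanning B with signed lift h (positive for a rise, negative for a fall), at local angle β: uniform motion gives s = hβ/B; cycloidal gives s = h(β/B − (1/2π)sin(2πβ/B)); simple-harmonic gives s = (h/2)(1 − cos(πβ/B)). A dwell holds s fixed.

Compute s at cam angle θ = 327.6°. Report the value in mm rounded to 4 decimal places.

seg 1 [0°–68.8°] cycloidal, h=21: full span → s += 21 → s = 21.0000
seg 2 [68.8°–286.5°] cycloidal, h=9: full span → s += 9 → s = 30.0000
seg 3 [286.5°–360°] uniform, h=29: θ=327.6° here. β=41.1, B=73.5. 29·41.1/73.5 = 16.2163 → s = 46.2163

46.2163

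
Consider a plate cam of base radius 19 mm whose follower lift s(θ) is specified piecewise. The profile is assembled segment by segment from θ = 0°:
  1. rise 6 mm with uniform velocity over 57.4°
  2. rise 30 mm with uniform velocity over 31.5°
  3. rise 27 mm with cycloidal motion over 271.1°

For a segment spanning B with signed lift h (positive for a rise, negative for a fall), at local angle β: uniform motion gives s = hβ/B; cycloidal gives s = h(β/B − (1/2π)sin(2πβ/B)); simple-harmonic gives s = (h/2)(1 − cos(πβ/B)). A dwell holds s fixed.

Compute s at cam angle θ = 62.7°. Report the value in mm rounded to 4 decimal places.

seg 1 [0°–57.4°] uniform, h=6: full span → s += 6 → s = 6.0000
seg 2 [57.4°–88.9°] uniform, h=30: θ=62.7° here. β=5.3, B=31.5. 30·5.3/31.5 = 5.0476 → s = 11.0476

11.0476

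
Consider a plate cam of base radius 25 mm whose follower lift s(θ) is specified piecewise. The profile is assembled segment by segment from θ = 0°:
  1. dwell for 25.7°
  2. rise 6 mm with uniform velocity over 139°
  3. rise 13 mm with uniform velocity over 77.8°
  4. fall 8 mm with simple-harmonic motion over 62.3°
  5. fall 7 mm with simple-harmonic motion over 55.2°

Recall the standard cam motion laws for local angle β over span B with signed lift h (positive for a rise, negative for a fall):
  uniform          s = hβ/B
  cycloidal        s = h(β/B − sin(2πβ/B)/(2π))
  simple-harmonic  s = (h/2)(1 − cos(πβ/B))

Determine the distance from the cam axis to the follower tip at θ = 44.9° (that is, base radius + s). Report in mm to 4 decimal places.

seg 1 [0°–25.7°] dwell: s stays 0.0000
seg 2 [25.7°–164.7°] uniform, h=6: θ=44.9° here. β=19.2, B=139. 6·19.2/139 = 0.8288 → s = 0.8288
radial distance = base radius + s = 25 + 0.8288 = 25.8288

25.8288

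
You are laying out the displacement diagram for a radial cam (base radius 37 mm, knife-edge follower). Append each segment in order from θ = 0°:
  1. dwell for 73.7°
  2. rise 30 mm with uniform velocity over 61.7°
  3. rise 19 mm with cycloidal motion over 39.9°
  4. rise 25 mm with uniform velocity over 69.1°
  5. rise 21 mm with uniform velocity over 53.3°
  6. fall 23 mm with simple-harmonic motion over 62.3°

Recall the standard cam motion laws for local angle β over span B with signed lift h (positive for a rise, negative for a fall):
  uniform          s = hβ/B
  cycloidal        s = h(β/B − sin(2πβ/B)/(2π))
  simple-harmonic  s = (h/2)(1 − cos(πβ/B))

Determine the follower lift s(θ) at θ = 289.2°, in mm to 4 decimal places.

seg 1 [0°–73.7°] dwell: s stays 0.0000
seg 2 [73.7°–135.4°] uniform, h=30: full span → s += 30 → s = 30.0000
seg 3 [135.4°–175.3°] cycloidal, h=19: full span → s += 19 → s = 49.0000
seg 4 [175.3°–244.4°] uniform, h=25: full span → s += 25 → s = 74.0000
seg 5 [244.4°–297.7°] uniform, h=21: θ=289.2° here. β=44.8, B=53.3. 21·44.8/53.3 = 17.6510 → s = 91.6510

91.6510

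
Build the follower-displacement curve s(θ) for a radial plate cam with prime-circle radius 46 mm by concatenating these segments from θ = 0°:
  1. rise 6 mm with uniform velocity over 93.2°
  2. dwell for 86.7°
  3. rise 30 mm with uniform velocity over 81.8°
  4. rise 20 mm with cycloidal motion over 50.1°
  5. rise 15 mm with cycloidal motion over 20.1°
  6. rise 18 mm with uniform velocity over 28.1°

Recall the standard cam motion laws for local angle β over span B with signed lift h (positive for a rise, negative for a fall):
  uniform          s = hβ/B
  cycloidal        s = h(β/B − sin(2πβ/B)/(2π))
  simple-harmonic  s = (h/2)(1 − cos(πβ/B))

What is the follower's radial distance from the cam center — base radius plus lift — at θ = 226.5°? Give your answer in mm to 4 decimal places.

seg 1 [0°–93.2°] uniform, h=6: full span → s += 6 → s = 6.0000
seg 2 [93.2°–179.9°] dwell: s stays 6.0000
seg 3 [179.9°–261.7°] uniform, h=30: θ=226.5° here. β=46.6, B=81.8. 30·46.6/81.8 = 17.0905 → s = 23.0905
radial distance = base radius + s = 46 + 23.0905 = 69.0905

69.0905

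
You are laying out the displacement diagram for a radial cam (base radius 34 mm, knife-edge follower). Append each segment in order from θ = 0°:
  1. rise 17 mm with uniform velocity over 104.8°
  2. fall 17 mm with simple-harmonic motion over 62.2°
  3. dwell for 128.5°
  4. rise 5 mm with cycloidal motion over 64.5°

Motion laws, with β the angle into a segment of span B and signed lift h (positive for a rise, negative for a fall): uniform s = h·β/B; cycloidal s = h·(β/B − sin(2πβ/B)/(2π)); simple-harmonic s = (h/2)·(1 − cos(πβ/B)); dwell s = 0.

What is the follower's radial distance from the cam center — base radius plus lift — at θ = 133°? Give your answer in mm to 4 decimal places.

seg 1 [0°–104.8°] uniform, h=17: full span → s += 17 → s = 17.0000
seg 2 [104.8°–167°] simple-harmonic, h=-17: θ=133° here. β=28.2, B=62.2. -17/2·(1 − cos(π·0.4534)) = -7.2594 → s = 9.7406
radial distance = base radius + s = 34 + 9.7406 = 43.7406

43.7406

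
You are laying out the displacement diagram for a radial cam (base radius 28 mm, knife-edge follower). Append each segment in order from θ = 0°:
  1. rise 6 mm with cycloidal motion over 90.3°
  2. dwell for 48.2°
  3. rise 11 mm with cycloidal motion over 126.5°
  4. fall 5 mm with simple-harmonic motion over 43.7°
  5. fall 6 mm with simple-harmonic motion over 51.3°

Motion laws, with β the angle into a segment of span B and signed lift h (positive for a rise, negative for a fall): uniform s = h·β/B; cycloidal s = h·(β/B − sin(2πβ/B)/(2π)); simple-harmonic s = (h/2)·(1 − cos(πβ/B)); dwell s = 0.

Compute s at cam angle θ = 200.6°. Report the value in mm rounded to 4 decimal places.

seg 1 [0°–90.3°] cycloidal, h=6: full span → s += 6 → s = 6.0000
seg 2 [90.3°–138.5°] dwell: s stays 6.0000
seg 3 [138.5°–265°] cycloidal, h=11: θ=200.6° here. β=62.1, B=126.5. 11·(0.4909 − sin(2π·0.4909)/(2π)) = 5.3001 → s = 11.3001

11.3001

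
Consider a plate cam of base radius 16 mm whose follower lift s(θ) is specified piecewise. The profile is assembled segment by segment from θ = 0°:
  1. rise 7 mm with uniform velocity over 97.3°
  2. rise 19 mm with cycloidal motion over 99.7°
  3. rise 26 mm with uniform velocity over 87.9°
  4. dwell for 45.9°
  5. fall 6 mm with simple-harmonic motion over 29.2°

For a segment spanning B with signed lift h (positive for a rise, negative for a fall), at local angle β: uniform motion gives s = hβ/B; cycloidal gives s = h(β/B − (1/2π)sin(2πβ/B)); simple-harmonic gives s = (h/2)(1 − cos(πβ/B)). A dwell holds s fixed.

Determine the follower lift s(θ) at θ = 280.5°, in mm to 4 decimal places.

seg 1 [0°–97.3°] uniform, h=7: full span → s += 7 → s = 7.0000
seg 2 [97.3°–197°] cycloidal, h=19: full span → s += 19 → s = 26.0000
seg 3 [197°–284.9°] uniform, h=26: θ=280.5° here. β=83.5, B=87.9. 26·83.5/87.9 = 24.6985 → s = 50.6985

50.6985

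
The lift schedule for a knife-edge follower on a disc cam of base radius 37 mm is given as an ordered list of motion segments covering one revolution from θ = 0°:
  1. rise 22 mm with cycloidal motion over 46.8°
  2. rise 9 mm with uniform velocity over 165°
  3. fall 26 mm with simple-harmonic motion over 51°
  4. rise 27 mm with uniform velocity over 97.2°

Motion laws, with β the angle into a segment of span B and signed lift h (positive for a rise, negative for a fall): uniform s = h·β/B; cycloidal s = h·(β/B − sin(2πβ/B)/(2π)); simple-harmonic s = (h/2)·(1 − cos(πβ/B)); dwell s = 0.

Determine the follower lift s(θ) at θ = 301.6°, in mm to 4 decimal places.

seg 1 [0°–46.8°] cycloidal, h=22: full span → s += 22 → s = 22.0000
seg 2 [46.8°–211.8°] uniform, h=9: full span → s += 9 → s = 31.0000
seg 3 [211.8°–262.8°] simple-harmonic, h=-26: full span → s += -26 → s = 5.0000
seg 4 [262.8°–360°] uniform, h=27: θ=301.6° here. β=38.8, B=97.2. 27·38.8/97.2 = 10.7778 → s = 15.7778

15.7778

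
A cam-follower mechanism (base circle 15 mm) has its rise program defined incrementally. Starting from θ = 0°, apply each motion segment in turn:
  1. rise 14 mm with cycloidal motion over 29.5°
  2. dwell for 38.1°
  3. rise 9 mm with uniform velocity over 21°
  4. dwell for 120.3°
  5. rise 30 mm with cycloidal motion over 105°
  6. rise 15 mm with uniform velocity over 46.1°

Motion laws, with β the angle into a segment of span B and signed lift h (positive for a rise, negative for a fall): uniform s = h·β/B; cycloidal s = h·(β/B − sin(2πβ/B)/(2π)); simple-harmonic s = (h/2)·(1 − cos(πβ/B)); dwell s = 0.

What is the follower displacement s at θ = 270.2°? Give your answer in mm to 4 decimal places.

seg 1 [0°–29.5°] cycloidal, h=14: full span → s += 14 → s = 14.0000
seg 2 [29.5°–67.6°] dwell: s stays 14.0000
seg 3 [67.6°–88.6°] uniform, h=9: full span → s += 9 → s = 23.0000
seg 4 [88.6°–208.9°] dwell: s stays 23.0000
seg 5 [208.9°–313.9°] cycloidal, h=30: θ=270.2° here. β=61.3, B=105. 30·(0.5838 − sin(2π·0.5838)/(2π)) = 19.9140 → s = 42.9140

42.9140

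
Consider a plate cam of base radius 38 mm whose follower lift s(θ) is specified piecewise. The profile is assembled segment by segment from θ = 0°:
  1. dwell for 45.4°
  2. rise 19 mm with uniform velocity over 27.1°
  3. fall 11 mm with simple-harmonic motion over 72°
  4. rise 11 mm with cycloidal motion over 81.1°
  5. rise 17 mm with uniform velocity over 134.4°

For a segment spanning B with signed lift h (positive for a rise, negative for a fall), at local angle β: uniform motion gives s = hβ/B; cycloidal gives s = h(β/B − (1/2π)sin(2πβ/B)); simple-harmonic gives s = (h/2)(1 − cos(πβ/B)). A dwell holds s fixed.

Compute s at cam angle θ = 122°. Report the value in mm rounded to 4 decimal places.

seg 1 [0°–45.4°] dwell: s stays 0.0000
seg 2 [45.4°–72.5°] uniform, h=19: full span → s += 19 → s = 19.0000
seg 3 [72.5°–144.5°] simple-harmonic, h=-11: θ=122° here. β=49.5, B=72. -11/2·(1 − cos(π·0.6875)) = -8.5556 → s = 10.4444

10.4444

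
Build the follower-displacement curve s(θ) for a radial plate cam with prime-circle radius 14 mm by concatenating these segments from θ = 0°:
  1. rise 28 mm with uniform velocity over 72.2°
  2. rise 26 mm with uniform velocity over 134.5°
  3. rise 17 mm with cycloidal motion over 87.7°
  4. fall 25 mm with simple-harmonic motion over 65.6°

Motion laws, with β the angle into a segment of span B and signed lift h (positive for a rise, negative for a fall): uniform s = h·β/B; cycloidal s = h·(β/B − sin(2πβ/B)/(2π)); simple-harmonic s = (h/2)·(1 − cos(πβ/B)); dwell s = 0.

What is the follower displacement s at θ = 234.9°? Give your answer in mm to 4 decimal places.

seg 1 [0°–72.2°] uniform, h=28: full span → s += 28 → s = 28.0000
seg 2 [72.2°–206.7°] uniform, h=26: full span → s += 26 → s = 54.0000
seg 3 [206.7°–294.4°] cycloidal, h=17: θ=234.9° here. β=28.2, B=87.7. 17·(0.3216 − sin(2π·0.3216)/(2π)) = 3.0296 → s = 57.0296

57.0296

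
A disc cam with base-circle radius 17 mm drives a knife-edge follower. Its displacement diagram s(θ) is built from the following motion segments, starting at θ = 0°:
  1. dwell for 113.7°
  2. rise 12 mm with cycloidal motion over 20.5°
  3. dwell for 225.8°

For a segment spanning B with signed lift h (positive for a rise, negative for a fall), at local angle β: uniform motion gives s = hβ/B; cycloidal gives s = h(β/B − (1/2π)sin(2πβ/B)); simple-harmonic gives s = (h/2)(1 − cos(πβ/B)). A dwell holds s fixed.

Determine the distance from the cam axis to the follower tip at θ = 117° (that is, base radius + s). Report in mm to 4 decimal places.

seg 1 [0°–113.7°] dwell: s stays 0.0000
seg 2 [113.7°–134.2°] cycloidal, h=12: θ=117° here. β=3.3, B=20.5. 12·(0.1610 − sin(2π·0.1610)/(2π)) = 0.3129 → s = 0.3129
radial distance = base radius + s = 17 + 0.3129 = 17.3129

17.3129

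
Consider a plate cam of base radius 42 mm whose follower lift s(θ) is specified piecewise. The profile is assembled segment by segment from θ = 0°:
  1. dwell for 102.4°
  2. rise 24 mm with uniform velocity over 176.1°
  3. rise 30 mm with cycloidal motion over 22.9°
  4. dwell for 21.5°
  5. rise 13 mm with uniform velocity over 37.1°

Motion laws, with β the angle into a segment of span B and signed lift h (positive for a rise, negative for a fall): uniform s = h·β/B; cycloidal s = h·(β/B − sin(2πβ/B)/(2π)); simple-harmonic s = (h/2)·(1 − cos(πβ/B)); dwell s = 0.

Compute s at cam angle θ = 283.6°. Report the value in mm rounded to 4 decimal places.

seg 1 [0°–102.4°] dwell: s stays 0.0000
seg 2 [102.4°–278.5°] uniform, h=24: full span → s += 24 → s = 24.0000
seg 3 [278.5°–301.4°] cycloidal, h=30: θ=283.6° here. β=5.1, B=22.9. 30·(0.2227 − sin(2π·0.2227)/(2π)) = 1.9766 → s = 25.9766

25.9766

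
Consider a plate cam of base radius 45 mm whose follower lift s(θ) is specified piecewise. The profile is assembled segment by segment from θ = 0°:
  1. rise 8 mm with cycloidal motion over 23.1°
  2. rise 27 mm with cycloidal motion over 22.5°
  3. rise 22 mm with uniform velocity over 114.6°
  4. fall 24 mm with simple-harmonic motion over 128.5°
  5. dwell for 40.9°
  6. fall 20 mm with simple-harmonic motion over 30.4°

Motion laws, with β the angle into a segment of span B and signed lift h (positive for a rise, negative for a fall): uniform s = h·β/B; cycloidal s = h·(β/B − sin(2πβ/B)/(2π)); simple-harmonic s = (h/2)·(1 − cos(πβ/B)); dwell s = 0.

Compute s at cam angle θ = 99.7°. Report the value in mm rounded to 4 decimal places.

seg 1 [0°–23.1°] cycloidal, h=8: full span → s += 8 → s = 8.0000
seg 2 [23.1°–45.6°] cycloidal, h=27: full span → s += 27 → s = 35.0000
seg 3 [45.6°–160.2°] uniform, h=22: θ=99.7° here. β=54.1, B=114.6. 22·54.1/114.6 = 10.3857 → s = 45.3857

45.3857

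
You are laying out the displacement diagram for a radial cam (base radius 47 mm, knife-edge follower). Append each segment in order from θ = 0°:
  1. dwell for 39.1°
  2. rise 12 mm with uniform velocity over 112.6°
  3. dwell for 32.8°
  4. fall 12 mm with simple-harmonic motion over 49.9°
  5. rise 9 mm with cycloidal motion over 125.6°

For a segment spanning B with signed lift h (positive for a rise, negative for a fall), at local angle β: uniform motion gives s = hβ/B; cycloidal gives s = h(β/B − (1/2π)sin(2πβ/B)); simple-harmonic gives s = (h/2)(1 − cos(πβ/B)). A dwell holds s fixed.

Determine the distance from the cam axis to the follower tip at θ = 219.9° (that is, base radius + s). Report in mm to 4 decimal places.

seg 1 [0°–39.1°] dwell: s stays 0.0000
seg 2 [39.1°–151.7°] uniform, h=12: full span → s += 12 → s = 12.0000
seg 3 [151.7°–184.5°] dwell: s stays 12.0000
seg 4 [184.5°–234.4°] simple-harmonic, h=-12: θ=219.9° here. β=35.4, B=49.9. -12/2·(1 − cos(π·0.7094)) = -9.6688 → s = 2.3312
radial distance = base radius + s = 47 + 2.3312 = 49.3312

49.3312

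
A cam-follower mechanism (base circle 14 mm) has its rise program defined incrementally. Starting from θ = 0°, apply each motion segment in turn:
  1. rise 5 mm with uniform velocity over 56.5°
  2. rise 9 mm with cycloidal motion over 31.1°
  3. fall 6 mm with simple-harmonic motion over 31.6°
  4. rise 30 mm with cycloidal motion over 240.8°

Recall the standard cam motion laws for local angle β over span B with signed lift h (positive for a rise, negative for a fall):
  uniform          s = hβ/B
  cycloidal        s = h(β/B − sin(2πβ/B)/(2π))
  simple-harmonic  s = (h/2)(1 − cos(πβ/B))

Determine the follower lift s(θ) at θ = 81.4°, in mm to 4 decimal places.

seg 1 [0°–56.5°] uniform, h=5: full span → s += 5 → s = 5.0000
seg 2 [56.5°–87.6°] cycloidal, h=9: θ=81.4° here. β=24.9, B=31.1. 9·(0.8006 − sin(2π·0.8006)/(2π)) = 8.5663 → s = 13.5663

13.5663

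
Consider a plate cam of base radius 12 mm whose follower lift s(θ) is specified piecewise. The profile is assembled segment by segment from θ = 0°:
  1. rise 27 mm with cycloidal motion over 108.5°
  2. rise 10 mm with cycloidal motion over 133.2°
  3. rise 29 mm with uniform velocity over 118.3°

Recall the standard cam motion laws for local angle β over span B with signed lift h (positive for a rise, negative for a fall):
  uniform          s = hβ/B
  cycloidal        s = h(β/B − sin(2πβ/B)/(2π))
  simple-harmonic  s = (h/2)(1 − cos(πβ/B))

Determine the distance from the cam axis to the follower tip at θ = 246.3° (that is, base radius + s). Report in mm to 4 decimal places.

seg 1 [0°–108.5°] cycloidal, h=27: full span → s += 27 → s = 27.0000
seg 2 [108.5°–241.7°] cycloidal, h=10: full span → s += 10 → s = 37.0000
seg 3 [241.7°–360°] uniform, h=29: θ=246.3° here. β=4.6, B=118.3. 29·4.6/118.3 = 1.1276 → s = 38.1276
radial distance = base radius + s = 12 + 38.1276 = 50.1276

50.1276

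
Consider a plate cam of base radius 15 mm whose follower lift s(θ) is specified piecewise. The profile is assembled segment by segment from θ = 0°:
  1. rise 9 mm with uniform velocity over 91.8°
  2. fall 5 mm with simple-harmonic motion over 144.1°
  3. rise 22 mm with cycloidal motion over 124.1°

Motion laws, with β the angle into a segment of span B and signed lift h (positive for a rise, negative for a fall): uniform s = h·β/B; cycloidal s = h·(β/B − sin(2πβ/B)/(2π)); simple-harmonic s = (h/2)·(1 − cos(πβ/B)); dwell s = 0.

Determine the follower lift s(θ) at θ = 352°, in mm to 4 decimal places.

seg 1 [0°–91.8°] uniform, h=9: full span → s += 9 → s = 9.0000
seg 2 [91.8°–235.9°] simple-harmonic, h=-5: full span → s += -5 → s = 4.0000
seg 3 [235.9°–360°] cycloidal, h=22: θ=352° here. β=116.1, B=124.1. 22·(0.9355 − sin(2π·0.9355)/(2π)) = 21.9615 → s = 25.9615

25.9615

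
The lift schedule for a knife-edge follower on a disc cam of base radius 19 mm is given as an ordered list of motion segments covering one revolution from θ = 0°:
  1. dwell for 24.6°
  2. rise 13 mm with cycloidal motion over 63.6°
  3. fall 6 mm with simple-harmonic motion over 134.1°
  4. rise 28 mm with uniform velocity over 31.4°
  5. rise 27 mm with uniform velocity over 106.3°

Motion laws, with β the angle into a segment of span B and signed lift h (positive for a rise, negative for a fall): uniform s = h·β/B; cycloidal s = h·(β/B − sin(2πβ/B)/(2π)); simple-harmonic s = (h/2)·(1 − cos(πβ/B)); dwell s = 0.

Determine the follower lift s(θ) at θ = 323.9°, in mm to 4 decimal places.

seg 1 [0°–24.6°] dwell: s stays 0.0000
seg 2 [24.6°–88.2°] cycloidal, h=13: full span → s += 13 → s = 13.0000
seg 3 [88.2°–222.3°] simple-harmonic, h=-6: full span → s += -6 → s = 7.0000
seg 4 [222.3°–253.7°] uniform, h=28: full span → s += 28 → s = 35.0000
seg 5 [253.7°–360°] uniform, h=27: θ=323.9° here. β=70.2, B=106.3. 27·70.2/106.3 = 17.8307 → s = 52.8307

52.8307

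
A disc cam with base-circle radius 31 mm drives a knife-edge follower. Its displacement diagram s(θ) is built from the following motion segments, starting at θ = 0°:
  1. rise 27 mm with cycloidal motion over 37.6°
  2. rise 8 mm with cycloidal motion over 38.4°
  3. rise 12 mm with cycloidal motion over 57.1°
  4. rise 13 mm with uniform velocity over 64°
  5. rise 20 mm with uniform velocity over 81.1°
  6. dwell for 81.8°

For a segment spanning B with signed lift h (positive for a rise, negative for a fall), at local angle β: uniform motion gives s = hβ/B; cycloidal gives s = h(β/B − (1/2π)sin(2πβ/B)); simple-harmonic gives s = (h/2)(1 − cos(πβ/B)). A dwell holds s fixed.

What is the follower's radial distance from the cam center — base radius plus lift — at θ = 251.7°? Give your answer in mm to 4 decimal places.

seg 1 [0°–37.6°] cycloidal, h=27: full span → s += 27 → s = 27.0000
seg 2 [37.6°–76°] cycloidal, h=8: full span → s += 8 → s = 35.0000
seg 3 [76°–133.1°] cycloidal, h=12: full span → s += 12 → s = 47.0000
seg 4 [133.1°–197.1°] uniform, h=13: full span → s += 13 → s = 60.0000
seg 5 [197.1°–278.2°] uniform, h=20: θ=251.7° here. β=54.6, B=81.1. 20·54.6/81.1 = 13.4649 → s = 73.4649
radial distance = base radius + s = 31 + 73.4649 = 104.4649

104.4649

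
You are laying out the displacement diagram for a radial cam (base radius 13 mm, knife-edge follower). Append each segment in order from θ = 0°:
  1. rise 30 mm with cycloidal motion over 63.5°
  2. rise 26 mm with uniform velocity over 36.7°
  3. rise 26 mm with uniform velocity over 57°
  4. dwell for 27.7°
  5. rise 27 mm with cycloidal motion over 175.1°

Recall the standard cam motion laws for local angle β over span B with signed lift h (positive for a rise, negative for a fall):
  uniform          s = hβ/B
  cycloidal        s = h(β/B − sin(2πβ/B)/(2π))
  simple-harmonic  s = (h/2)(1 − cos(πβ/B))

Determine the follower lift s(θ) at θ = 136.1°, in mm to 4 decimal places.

seg 1 [0°–63.5°] cycloidal, h=30: full span → s += 30 → s = 30.0000
seg 2 [63.5°–100.2°] uniform, h=26: full span → s += 26 → s = 56.0000
seg 3 [100.2°–157.2°] uniform, h=26: θ=136.1° here. β=35.9, B=57. 26·35.9/57 = 16.3754 → s = 72.3754

72.3754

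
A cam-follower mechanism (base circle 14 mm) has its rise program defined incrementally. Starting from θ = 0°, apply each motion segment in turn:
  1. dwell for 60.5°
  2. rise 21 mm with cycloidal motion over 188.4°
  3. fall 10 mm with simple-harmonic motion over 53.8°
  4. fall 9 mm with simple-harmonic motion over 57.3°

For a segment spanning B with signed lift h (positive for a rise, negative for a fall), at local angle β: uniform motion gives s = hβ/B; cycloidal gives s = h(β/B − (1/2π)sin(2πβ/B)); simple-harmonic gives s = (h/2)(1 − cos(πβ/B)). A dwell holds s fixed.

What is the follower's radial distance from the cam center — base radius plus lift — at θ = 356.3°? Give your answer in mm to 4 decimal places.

seg 1 [0°–60.5°] dwell: s stays 0.0000
seg 2 [60.5°–248.9°] cycloidal, h=21: full span → s += 21 → s = 21.0000
seg 3 [248.9°–302.7°] simple-harmonic, h=-10: full span → s += -10 → s = 11.0000
seg 4 [302.7°–360°] simple-harmonic, h=-9: θ=356.3° here. β=53.6, B=57.3. -9/2·(1 − cos(π·0.9354)) = -8.9077 → s = 2.0923
radial distance = base radius + s = 14 + 2.0923 = 16.0923

16.0923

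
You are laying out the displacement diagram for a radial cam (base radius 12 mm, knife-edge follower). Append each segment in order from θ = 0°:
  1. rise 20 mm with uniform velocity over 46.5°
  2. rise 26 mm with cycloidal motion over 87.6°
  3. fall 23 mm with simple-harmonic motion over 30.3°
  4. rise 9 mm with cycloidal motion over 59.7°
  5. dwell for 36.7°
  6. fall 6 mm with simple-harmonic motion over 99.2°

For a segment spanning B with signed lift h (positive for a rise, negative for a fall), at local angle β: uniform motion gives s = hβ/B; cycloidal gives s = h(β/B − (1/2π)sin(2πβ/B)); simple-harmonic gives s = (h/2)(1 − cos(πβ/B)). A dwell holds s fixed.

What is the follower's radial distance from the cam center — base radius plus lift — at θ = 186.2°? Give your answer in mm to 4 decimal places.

seg 1 [0°–46.5°] uniform, h=20: full span → s += 20 → s = 20.0000
seg 2 [46.5°–134.1°] cycloidal, h=26: full span → s += 26 → s = 46.0000
seg 3 [134.1°–164.4°] simple-harmonic, h=-23: full span → s += -23 → s = 23.0000
seg 4 [164.4°–224.1°] cycloidal, h=9: θ=186.2° here. β=21.8, B=59.7. 9·(0.3652 − sin(2π·0.3652)/(2π)) = 2.2129 → s = 25.2129
radial distance = base radius + s = 12 + 25.2129 = 37.2129

37.2129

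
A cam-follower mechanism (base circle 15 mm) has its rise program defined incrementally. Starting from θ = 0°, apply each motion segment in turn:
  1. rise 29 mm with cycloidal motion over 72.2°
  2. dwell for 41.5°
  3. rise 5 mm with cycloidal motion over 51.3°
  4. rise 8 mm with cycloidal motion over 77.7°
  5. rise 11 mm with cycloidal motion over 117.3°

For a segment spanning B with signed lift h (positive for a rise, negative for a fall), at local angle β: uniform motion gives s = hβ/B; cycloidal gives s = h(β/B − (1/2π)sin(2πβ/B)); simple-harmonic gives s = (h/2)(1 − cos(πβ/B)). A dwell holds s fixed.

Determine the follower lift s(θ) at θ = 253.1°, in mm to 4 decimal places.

seg 1 [0°–72.2°] cycloidal, h=29: full span → s += 29 → s = 29.0000
seg 2 [72.2°–113.7°] dwell: s stays 29.0000
seg 3 [113.7°–165°] cycloidal, h=5: full span → s += 5 → s = 34.0000
seg 4 [165°–242.7°] cycloidal, h=8: full span → s += 8 → s = 42.0000
seg 5 [242.7°–360°] cycloidal, h=11: θ=253.1° here. β=10.4, B=117.3. 11·(0.0887 − sin(2π·0.0887)/(2π)) = 0.0497 → s = 42.0497

42.0497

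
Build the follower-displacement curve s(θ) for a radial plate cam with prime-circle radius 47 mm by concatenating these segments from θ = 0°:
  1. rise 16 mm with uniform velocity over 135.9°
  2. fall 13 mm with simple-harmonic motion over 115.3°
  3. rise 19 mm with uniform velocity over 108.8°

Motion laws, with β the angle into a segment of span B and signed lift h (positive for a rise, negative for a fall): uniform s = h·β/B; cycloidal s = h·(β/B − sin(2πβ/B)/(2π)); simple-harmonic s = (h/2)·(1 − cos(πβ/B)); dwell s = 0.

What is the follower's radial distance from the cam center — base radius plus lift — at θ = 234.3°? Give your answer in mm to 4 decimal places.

seg 1 [0°–135.9°] uniform, h=16: full span → s += 16 → s = 16.0000
seg 2 [135.9°–251.2°] simple-harmonic, h=-13: θ=234.3° here. β=98.4, B=115.3. -13/2·(1 − cos(π·0.8534)) = -12.3230 → s = 3.6770
radial distance = base radius + s = 47 + 3.6770 = 50.6770

50.6770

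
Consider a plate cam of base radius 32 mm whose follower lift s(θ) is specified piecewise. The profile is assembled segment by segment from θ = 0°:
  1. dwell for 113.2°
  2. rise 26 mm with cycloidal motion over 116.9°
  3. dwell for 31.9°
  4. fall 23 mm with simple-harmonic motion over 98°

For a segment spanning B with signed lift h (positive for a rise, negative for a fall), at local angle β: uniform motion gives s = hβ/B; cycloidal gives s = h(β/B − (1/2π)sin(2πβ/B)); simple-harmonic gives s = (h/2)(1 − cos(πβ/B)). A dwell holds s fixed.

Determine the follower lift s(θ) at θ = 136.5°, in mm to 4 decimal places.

seg 1 [0°–113.2°] dwell: s stays 0.0000
seg 2 [113.2°–230.1°] cycloidal, h=26: θ=136.5° here. β=23.3, B=116.9. 26·(0.1993 − sin(2π·0.1993)/(2π)) = 1.2522 → s = 1.2522

1.2522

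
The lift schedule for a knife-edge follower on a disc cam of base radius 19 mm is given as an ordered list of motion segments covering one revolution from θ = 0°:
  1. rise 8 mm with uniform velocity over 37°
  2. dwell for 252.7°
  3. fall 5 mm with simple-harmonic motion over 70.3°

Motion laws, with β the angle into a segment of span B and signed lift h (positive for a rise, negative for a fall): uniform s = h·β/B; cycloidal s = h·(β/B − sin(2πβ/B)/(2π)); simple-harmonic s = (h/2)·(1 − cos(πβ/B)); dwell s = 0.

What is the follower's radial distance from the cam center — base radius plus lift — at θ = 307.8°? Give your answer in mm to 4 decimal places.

seg 1 [0°–37°] uniform, h=8: full span → s += 8 → s = 8.0000
seg 2 [37°–289.7°] dwell: s stays 8.0000
seg 3 [289.7°–360°] simple-harmonic, h=-5: θ=307.8° here. β=18.1, B=70.3. -5/2·(1 − cos(π·0.2575)) = -0.7742 → s = 7.2258
radial distance = base radius + s = 19 + 7.2258 = 26.2258

26.2258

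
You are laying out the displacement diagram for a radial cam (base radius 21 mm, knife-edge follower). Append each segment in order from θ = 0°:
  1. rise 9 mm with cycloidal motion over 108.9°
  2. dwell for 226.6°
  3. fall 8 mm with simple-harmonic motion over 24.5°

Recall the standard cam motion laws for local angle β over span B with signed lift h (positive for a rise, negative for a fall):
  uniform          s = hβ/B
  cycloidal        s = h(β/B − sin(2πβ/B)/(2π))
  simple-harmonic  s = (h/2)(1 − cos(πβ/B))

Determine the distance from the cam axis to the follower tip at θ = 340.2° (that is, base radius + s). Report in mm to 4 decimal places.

seg 1 [0°–108.9°] cycloidal, h=9: full span → s += 9 → s = 9.0000
seg 2 [108.9°–335.5°] dwell: s stays 9.0000
seg 3 [335.5°–360°] simple-harmonic, h=-8: θ=340.2° here. β=4.7, B=24.5. -8/2·(1 − cos(π·0.1918)) = -0.7047 → s = 8.2953
radial distance = base radius + s = 21 + 8.2953 = 29.2953

29.2953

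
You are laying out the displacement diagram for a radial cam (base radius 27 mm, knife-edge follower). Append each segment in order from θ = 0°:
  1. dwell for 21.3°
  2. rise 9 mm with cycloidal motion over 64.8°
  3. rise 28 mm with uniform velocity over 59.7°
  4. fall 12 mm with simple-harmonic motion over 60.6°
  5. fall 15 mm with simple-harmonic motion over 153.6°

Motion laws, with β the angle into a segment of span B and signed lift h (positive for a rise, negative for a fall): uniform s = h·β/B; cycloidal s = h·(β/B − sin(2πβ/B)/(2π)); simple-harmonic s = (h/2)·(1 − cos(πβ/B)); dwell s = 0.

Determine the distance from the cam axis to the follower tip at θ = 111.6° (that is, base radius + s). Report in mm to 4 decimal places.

seg 1 [0°–21.3°] dwell: s stays 0.0000
seg 2 [21.3°–86.1°] cycloidal, h=9: full span → s += 9 → s = 9.0000
seg 3 [86.1°–145.8°] uniform, h=28: θ=111.6° here. β=25.5, B=59.7. 28·25.5/59.7 = 11.9598 → s = 20.9598
radial distance = base radius + s = 27 + 20.9598 = 47.9598

47.9598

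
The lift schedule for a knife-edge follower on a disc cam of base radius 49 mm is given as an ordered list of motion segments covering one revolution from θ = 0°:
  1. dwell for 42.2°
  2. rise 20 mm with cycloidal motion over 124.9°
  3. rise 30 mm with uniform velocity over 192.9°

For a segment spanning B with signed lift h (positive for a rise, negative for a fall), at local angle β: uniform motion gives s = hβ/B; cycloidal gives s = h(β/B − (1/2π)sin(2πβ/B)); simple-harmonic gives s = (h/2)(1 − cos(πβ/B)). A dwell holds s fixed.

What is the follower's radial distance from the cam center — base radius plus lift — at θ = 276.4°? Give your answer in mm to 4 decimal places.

seg 1 [0°–42.2°] dwell: s stays 0.0000
seg 2 [42.2°–167.1°] cycloidal, h=20: full span → s += 20 → s = 20.0000
seg 3 [167.1°–360°] uniform, h=30: θ=276.4° here. β=109.3, B=192.9. 30·109.3/192.9 = 16.9984 → s = 36.9984
radial distance = base radius + s = 49 + 36.9984 = 85.9984

85.9984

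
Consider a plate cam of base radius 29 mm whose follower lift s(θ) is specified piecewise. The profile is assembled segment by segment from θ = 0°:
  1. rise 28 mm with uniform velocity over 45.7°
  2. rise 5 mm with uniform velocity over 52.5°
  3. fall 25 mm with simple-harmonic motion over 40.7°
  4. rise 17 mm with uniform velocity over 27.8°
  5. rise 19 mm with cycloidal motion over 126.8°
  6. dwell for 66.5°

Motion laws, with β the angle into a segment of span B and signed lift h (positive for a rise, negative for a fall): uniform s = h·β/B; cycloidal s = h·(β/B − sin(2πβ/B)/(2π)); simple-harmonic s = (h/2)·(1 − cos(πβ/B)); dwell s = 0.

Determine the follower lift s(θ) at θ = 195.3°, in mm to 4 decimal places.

seg 1 [0°–45.7°] uniform, h=28: full span → s += 28 → s = 28.0000
seg 2 [45.7°–98.2°] uniform, h=5: full span → s += 5 → s = 33.0000
seg 3 [98.2°–138.9°] simple-harmonic, h=-25: full span → s += -25 → s = 8.0000
seg 4 [138.9°–166.7°] uniform, h=17: full span → s += 17 → s = 25.0000
seg 5 [166.7°–293.5°] cycloidal, h=19: θ=195.3° here. β=28.6, B=126.8. 19·(0.2256 − sin(2π·0.2256)/(2π)) = 1.2972 → s = 26.2972

26.2972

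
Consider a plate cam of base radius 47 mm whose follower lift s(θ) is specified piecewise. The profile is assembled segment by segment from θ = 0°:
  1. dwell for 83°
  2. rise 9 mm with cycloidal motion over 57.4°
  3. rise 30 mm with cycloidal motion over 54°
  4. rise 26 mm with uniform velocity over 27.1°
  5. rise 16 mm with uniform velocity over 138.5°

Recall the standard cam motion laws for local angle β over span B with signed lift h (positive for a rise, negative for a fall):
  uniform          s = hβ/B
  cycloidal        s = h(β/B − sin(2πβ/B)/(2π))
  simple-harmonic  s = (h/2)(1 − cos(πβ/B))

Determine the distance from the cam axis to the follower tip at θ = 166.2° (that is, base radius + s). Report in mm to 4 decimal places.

seg 1 [0°–83°] dwell: s stays 0.0000
seg 2 [83°–140.4°] cycloidal, h=9: full span → s += 9 → s = 9.0000
seg 3 [140.4°–194.4°] cycloidal, h=30: θ=166.2° here. β=25.8, B=54. 30·(0.4778 − sin(2π·0.4778)/(2π)) = 13.6688 → s = 22.6688
radial distance = base radius + s = 47 + 22.6688 = 69.6688

69.6688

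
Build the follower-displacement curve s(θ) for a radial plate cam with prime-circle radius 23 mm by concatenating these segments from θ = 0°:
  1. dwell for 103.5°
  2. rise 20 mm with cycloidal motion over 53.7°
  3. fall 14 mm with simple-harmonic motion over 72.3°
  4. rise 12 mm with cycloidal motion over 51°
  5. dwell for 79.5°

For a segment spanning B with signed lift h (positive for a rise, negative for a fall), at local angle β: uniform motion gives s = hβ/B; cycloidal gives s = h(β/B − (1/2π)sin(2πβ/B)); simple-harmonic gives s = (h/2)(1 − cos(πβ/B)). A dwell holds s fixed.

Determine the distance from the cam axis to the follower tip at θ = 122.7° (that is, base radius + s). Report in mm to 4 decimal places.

seg 1 [0°–103.5°] dwell: s stays 0.0000
seg 2 [103.5°–157.2°] cycloidal, h=20: θ=122.7° here. β=19.2, B=53.7. 20·(0.3575 − sin(2π·0.3575)/(2π)) = 4.6672 → s = 4.6672
radial distance = base radius + s = 23 + 4.6672 = 27.6672

27.6672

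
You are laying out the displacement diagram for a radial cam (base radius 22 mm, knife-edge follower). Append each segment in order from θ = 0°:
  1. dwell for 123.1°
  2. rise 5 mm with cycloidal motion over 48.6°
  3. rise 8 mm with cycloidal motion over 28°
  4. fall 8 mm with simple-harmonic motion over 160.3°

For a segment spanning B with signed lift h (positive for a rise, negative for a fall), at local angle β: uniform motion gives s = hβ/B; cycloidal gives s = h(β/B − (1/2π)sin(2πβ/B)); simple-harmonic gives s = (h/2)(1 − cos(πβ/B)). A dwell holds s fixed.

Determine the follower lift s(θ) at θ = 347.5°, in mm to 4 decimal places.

seg 1 [0°–123.1°] dwell: s stays 0.0000
seg 2 [123.1°–171.7°] cycloidal, h=5: full span → s += 5 → s = 5.0000
seg 3 [171.7°–199.7°] cycloidal, h=8: full span → s += 8 → s = 13.0000
seg 4 [199.7°–360°] simple-harmonic, h=-8: θ=347.5° here. β=147.8, B=160.3. -8/2·(1 − cos(π·0.9220)) = -7.8806 → s = 5.1194

5.1194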